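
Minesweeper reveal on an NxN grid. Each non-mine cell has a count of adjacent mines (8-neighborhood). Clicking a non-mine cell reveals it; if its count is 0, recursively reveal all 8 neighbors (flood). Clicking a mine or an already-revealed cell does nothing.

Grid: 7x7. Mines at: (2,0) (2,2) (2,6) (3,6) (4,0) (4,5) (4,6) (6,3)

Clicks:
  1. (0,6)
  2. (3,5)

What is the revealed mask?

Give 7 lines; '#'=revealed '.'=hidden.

Answer: #######
#######
...###.
...###.
.......
.......
.......

Derivation:
Click 1 (0,6) count=0: revealed 20 new [(0,0) (0,1) (0,2) (0,3) (0,4) (0,5) (0,6) (1,0) (1,1) (1,2) (1,3) (1,4) (1,5) (1,6) (2,3) (2,4) (2,5) (3,3) (3,4) (3,5)] -> total=20
Click 2 (3,5) count=4: revealed 0 new [(none)] -> total=20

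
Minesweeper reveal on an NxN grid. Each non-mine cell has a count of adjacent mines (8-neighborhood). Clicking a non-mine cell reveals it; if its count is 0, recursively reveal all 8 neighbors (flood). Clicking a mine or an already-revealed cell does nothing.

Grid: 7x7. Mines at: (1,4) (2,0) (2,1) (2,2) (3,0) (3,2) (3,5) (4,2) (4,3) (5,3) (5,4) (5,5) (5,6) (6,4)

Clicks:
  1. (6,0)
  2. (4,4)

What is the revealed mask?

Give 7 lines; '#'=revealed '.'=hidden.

Answer: .......
.......
.......
.......
##..#..
###....
###....

Derivation:
Click 1 (6,0) count=0: revealed 8 new [(4,0) (4,1) (5,0) (5,1) (5,2) (6,0) (6,1) (6,2)] -> total=8
Click 2 (4,4) count=5: revealed 1 new [(4,4)] -> total=9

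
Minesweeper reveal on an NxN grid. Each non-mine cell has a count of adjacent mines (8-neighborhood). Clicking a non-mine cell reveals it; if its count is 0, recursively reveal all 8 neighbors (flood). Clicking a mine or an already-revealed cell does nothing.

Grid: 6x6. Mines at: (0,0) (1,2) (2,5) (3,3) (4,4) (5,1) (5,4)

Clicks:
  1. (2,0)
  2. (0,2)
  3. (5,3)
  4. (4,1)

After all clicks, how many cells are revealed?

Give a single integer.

Click 1 (2,0) count=0: revealed 11 new [(1,0) (1,1) (2,0) (2,1) (2,2) (3,0) (3,1) (3,2) (4,0) (4,1) (4,2)] -> total=11
Click 2 (0,2) count=1: revealed 1 new [(0,2)] -> total=12
Click 3 (5,3) count=2: revealed 1 new [(5,3)] -> total=13
Click 4 (4,1) count=1: revealed 0 new [(none)] -> total=13

Answer: 13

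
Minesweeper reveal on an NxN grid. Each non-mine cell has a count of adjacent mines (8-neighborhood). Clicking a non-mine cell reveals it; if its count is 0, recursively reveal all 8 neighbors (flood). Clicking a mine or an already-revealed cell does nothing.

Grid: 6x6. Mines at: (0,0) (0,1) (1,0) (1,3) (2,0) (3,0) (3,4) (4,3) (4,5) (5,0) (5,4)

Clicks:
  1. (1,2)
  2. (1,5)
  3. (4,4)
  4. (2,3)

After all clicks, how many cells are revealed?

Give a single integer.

Answer: 9

Derivation:
Click 1 (1,2) count=2: revealed 1 new [(1,2)] -> total=1
Click 2 (1,5) count=0: revealed 6 new [(0,4) (0,5) (1,4) (1,5) (2,4) (2,5)] -> total=7
Click 3 (4,4) count=4: revealed 1 new [(4,4)] -> total=8
Click 4 (2,3) count=2: revealed 1 new [(2,3)] -> total=9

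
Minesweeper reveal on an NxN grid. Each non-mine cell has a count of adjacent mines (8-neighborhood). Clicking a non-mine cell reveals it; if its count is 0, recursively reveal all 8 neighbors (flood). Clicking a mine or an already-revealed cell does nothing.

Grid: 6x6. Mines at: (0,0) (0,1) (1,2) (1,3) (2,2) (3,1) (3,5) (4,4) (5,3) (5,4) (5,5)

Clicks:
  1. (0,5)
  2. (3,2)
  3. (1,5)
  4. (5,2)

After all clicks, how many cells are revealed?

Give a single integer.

Answer: 8

Derivation:
Click 1 (0,5) count=0: revealed 6 new [(0,4) (0,5) (1,4) (1,5) (2,4) (2,5)] -> total=6
Click 2 (3,2) count=2: revealed 1 new [(3,2)] -> total=7
Click 3 (1,5) count=0: revealed 0 new [(none)] -> total=7
Click 4 (5,2) count=1: revealed 1 new [(5,2)] -> total=8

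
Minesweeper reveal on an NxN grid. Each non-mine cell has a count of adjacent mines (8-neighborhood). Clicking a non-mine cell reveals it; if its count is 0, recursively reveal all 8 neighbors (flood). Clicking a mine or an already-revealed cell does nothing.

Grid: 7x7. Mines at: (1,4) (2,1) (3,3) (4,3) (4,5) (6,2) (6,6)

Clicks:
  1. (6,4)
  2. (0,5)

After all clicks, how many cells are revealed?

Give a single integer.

Answer: 7

Derivation:
Click 1 (6,4) count=0: revealed 6 new [(5,3) (5,4) (5,5) (6,3) (6,4) (6,5)] -> total=6
Click 2 (0,5) count=1: revealed 1 new [(0,5)] -> total=7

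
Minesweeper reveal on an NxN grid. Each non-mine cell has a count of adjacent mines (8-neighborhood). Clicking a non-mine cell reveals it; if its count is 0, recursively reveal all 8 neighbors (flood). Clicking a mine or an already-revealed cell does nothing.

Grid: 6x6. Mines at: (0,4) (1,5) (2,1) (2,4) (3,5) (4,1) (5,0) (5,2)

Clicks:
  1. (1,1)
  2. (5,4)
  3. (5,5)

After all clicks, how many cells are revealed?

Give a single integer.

Click 1 (1,1) count=1: revealed 1 new [(1,1)] -> total=1
Click 2 (5,4) count=0: revealed 6 new [(4,3) (4,4) (4,5) (5,3) (5,4) (5,5)] -> total=7
Click 3 (5,5) count=0: revealed 0 new [(none)] -> total=7

Answer: 7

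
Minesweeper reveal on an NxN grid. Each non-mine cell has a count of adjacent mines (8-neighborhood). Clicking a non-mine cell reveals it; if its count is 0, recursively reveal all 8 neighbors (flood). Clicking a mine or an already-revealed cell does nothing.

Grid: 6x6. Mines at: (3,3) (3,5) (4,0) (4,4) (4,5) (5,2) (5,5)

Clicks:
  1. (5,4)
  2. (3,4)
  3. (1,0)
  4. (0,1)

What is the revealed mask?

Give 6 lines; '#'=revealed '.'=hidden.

Answer: ######
######
######
###.#.
......
....#.

Derivation:
Click 1 (5,4) count=3: revealed 1 new [(5,4)] -> total=1
Click 2 (3,4) count=4: revealed 1 new [(3,4)] -> total=2
Click 3 (1,0) count=0: revealed 21 new [(0,0) (0,1) (0,2) (0,3) (0,4) (0,5) (1,0) (1,1) (1,2) (1,3) (1,4) (1,5) (2,0) (2,1) (2,2) (2,3) (2,4) (2,5) (3,0) (3,1) (3,2)] -> total=23
Click 4 (0,1) count=0: revealed 0 new [(none)] -> total=23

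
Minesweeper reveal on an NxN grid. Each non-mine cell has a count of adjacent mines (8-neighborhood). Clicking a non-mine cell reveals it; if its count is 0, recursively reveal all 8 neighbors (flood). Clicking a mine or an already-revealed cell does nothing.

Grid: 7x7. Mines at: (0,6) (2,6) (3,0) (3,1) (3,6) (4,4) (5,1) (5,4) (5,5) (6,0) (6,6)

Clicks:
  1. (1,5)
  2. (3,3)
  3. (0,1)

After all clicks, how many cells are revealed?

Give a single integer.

Answer: 22

Derivation:
Click 1 (1,5) count=2: revealed 1 new [(1,5)] -> total=1
Click 2 (3,3) count=1: revealed 1 new [(3,3)] -> total=2
Click 3 (0,1) count=0: revealed 20 new [(0,0) (0,1) (0,2) (0,3) (0,4) (0,5) (1,0) (1,1) (1,2) (1,3) (1,4) (2,0) (2,1) (2,2) (2,3) (2,4) (2,5) (3,2) (3,4) (3,5)] -> total=22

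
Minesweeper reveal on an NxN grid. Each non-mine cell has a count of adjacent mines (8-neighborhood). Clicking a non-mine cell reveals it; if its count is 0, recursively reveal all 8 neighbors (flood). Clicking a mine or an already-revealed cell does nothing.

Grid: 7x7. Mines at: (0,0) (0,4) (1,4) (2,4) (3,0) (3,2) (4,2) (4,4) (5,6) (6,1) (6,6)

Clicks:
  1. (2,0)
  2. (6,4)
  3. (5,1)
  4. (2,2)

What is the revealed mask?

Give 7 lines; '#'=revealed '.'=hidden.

Click 1 (2,0) count=1: revealed 1 new [(2,0)] -> total=1
Click 2 (6,4) count=0: revealed 8 new [(5,2) (5,3) (5,4) (5,5) (6,2) (6,3) (6,4) (6,5)] -> total=9
Click 3 (5,1) count=2: revealed 1 new [(5,1)] -> total=10
Click 4 (2,2) count=1: revealed 1 new [(2,2)] -> total=11

Answer: .......
.......
#.#....
.......
.......
.#####.
..####.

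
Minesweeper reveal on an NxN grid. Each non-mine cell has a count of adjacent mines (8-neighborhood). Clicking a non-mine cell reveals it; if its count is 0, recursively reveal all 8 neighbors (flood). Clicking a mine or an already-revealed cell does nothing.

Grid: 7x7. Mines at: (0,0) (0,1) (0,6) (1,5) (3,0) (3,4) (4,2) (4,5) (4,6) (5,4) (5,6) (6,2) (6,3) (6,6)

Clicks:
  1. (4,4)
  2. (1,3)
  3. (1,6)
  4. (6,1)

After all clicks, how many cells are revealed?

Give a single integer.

Click 1 (4,4) count=3: revealed 1 new [(4,4)] -> total=1
Click 2 (1,3) count=0: revealed 14 new [(0,2) (0,3) (0,4) (1,1) (1,2) (1,3) (1,4) (2,1) (2,2) (2,3) (2,4) (3,1) (3,2) (3,3)] -> total=15
Click 3 (1,6) count=2: revealed 1 new [(1,6)] -> total=16
Click 4 (6,1) count=1: revealed 1 new [(6,1)] -> total=17

Answer: 17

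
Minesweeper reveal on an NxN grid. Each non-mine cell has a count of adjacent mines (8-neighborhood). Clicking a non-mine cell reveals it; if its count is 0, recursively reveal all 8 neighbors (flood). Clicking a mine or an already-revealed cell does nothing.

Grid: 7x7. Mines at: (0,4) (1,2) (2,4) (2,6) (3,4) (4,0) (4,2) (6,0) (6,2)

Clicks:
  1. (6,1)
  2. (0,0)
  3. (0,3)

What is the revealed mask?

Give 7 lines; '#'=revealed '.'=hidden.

Answer: ##.#...
##.....
##.....
##.....
.......
.......
.#.....

Derivation:
Click 1 (6,1) count=2: revealed 1 new [(6,1)] -> total=1
Click 2 (0,0) count=0: revealed 8 new [(0,0) (0,1) (1,0) (1,1) (2,0) (2,1) (3,0) (3,1)] -> total=9
Click 3 (0,3) count=2: revealed 1 new [(0,3)] -> total=10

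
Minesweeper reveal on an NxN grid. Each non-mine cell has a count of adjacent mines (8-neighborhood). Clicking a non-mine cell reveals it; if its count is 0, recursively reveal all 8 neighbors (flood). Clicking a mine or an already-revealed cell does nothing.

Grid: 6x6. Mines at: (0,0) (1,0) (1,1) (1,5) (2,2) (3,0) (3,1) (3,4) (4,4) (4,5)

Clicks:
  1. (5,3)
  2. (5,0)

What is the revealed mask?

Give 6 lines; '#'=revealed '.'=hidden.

Answer: ......
......
......
......
####..
####..

Derivation:
Click 1 (5,3) count=1: revealed 1 new [(5,3)] -> total=1
Click 2 (5,0) count=0: revealed 7 new [(4,0) (4,1) (4,2) (4,3) (5,0) (5,1) (5,2)] -> total=8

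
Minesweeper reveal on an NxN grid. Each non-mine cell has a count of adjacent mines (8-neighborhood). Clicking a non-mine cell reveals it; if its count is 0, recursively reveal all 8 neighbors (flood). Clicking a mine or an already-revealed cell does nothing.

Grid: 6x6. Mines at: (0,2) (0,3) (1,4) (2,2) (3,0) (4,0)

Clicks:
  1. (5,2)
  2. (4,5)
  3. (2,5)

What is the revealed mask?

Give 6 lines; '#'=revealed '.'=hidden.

Answer: ......
......
...###
.#####
.#####
.#####

Derivation:
Click 1 (5,2) count=0: revealed 18 new [(2,3) (2,4) (2,5) (3,1) (3,2) (3,3) (3,4) (3,5) (4,1) (4,2) (4,3) (4,4) (4,5) (5,1) (5,2) (5,3) (5,4) (5,5)] -> total=18
Click 2 (4,5) count=0: revealed 0 new [(none)] -> total=18
Click 3 (2,5) count=1: revealed 0 new [(none)] -> total=18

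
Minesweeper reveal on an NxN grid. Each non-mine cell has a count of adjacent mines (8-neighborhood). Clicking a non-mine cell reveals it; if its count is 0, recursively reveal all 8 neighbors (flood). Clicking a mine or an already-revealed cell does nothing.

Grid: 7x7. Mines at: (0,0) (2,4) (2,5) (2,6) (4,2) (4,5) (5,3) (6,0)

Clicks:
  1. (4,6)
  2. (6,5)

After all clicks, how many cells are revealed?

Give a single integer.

Answer: 7

Derivation:
Click 1 (4,6) count=1: revealed 1 new [(4,6)] -> total=1
Click 2 (6,5) count=0: revealed 6 new [(5,4) (5,5) (5,6) (6,4) (6,5) (6,6)] -> total=7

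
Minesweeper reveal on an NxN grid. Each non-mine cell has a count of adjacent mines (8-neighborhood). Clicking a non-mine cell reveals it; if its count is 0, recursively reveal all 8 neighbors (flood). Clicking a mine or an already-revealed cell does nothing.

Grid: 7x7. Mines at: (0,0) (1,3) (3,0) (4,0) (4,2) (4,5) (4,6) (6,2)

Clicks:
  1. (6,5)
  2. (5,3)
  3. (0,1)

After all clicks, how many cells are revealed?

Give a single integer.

Answer: 9

Derivation:
Click 1 (6,5) count=0: revealed 8 new [(5,3) (5,4) (5,5) (5,6) (6,3) (6,4) (6,5) (6,6)] -> total=8
Click 2 (5,3) count=2: revealed 0 new [(none)] -> total=8
Click 3 (0,1) count=1: revealed 1 new [(0,1)] -> total=9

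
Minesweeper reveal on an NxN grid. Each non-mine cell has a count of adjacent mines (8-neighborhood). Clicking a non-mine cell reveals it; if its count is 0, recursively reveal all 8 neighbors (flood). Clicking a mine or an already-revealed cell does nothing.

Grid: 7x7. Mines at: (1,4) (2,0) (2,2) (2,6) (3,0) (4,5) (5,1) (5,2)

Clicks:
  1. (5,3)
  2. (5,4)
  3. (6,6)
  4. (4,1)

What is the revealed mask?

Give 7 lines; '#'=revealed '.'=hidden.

Click 1 (5,3) count=1: revealed 1 new [(5,3)] -> total=1
Click 2 (5,4) count=1: revealed 1 new [(5,4)] -> total=2
Click 3 (6,6) count=0: revealed 6 new [(5,5) (5,6) (6,3) (6,4) (6,5) (6,6)] -> total=8
Click 4 (4,1) count=3: revealed 1 new [(4,1)] -> total=9

Answer: .......
.......
.......
.......
.#.....
...####
...####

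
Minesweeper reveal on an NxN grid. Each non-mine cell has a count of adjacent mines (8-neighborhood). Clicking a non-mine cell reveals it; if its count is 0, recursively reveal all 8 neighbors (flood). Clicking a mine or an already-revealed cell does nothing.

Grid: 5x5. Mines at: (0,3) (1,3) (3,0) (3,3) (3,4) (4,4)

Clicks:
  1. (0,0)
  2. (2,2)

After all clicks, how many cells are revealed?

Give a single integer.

Click 1 (0,0) count=0: revealed 9 new [(0,0) (0,1) (0,2) (1,0) (1,1) (1,2) (2,0) (2,1) (2,2)] -> total=9
Click 2 (2,2) count=2: revealed 0 new [(none)] -> total=9

Answer: 9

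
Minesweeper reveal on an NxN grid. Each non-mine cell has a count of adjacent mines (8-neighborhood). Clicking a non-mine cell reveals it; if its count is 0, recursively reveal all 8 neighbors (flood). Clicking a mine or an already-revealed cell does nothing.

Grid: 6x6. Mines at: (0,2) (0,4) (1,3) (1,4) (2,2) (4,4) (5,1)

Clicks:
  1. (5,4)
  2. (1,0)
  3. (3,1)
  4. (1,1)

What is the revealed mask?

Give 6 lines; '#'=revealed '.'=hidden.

Click 1 (5,4) count=1: revealed 1 new [(5,4)] -> total=1
Click 2 (1,0) count=0: revealed 10 new [(0,0) (0,1) (1,0) (1,1) (2,0) (2,1) (3,0) (3,1) (4,0) (4,1)] -> total=11
Click 3 (3,1) count=1: revealed 0 new [(none)] -> total=11
Click 4 (1,1) count=2: revealed 0 new [(none)] -> total=11

Answer: ##....
##....
##....
##....
##....
....#.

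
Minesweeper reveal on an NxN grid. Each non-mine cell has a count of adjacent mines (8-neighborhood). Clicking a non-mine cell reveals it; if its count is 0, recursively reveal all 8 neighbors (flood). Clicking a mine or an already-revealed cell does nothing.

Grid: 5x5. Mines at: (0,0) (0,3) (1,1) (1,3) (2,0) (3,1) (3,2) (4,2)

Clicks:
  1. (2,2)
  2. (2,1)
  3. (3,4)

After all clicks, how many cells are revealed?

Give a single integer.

Click 1 (2,2) count=4: revealed 1 new [(2,2)] -> total=1
Click 2 (2,1) count=4: revealed 1 new [(2,1)] -> total=2
Click 3 (3,4) count=0: revealed 6 new [(2,3) (2,4) (3,3) (3,4) (4,3) (4,4)] -> total=8

Answer: 8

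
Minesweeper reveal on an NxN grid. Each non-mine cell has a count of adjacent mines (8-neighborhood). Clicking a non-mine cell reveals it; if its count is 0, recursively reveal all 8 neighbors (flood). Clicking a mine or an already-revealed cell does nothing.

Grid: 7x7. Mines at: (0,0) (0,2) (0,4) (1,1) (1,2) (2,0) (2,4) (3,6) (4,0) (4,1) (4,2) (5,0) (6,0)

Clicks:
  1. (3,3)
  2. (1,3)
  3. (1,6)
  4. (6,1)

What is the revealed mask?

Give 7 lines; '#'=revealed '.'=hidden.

Answer: .....##
...#.##
.....##
...#...
.......
.......
.#.....

Derivation:
Click 1 (3,3) count=2: revealed 1 new [(3,3)] -> total=1
Click 2 (1,3) count=4: revealed 1 new [(1,3)] -> total=2
Click 3 (1,6) count=0: revealed 6 new [(0,5) (0,6) (1,5) (1,6) (2,5) (2,6)] -> total=8
Click 4 (6,1) count=2: revealed 1 new [(6,1)] -> total=9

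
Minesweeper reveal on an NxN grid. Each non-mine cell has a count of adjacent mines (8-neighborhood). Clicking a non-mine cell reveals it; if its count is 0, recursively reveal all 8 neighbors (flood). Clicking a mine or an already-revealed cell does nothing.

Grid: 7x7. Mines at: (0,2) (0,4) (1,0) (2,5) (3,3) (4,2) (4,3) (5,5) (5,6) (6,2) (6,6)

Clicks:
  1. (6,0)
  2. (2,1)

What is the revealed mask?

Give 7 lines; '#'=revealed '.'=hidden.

Click 1 (6,0) count=0: revealed 10 new [(2,0) (2,1) (3,0) (3,1) (4,0) (4,1) (5,0) (5,1) (6,0) (6,1)] -> total=10
Click 2 (2,1) count=1: revealed 0 new [(none)] -> total=10

Answer: .......
.......
##.....
##.....
##.....
##.....
##.....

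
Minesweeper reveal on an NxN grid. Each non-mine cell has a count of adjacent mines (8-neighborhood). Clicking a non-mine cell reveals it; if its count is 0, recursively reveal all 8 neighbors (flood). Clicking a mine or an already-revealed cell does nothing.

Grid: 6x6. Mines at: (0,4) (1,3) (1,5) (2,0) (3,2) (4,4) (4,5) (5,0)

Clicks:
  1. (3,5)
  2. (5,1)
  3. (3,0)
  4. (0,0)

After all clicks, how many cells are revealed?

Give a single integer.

Click 1 (3,5) count=2: revealed 1 new [(3,5)] -> total=1
Click 2 (5,1) count=1: revealed 1 new [(5,1)] -> total=2
Click 3 (3,0) count=1: revealed 1 new [(3,0)] -> total=3
Click 4 (0,0) count=0: revealed 6 new [(0,0) (0,1) (0,2) (1,0) (1,1) (1,2)] -> total=9

Answer: 9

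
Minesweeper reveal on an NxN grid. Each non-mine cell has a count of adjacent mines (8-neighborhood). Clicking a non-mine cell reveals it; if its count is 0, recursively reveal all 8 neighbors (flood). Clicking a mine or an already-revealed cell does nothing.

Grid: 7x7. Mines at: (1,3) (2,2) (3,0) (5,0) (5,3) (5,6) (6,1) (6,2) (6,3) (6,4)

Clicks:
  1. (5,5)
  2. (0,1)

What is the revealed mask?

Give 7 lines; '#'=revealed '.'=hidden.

Answer: ###....
###....
##.....
.......
.......
.....#.
.......

Derivation:
Click 1 (5,5) count=2: revealed 1 new [(5,5)] -> total=1
Click 2 (0,1) count=0: revealed 8 new [(0,0) (0,1) (0,2) (1,0) (1,1) (1,2) (2,0) (2,1)] -> total=9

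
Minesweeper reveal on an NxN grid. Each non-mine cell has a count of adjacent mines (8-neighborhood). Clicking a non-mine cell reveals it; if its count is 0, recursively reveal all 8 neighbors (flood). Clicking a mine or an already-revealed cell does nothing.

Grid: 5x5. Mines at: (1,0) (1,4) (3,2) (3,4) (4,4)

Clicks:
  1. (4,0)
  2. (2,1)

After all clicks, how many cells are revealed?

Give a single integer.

Answer: 6

Derivation:
Click 1 (4,0) count=0: revealed 6 new [(2,0) (2,1) (3,0) (3,1) (4,0) (4,1)] -> total=6
Click 2 (2,1) count=2: revealed 0 new [(none)] -> total=6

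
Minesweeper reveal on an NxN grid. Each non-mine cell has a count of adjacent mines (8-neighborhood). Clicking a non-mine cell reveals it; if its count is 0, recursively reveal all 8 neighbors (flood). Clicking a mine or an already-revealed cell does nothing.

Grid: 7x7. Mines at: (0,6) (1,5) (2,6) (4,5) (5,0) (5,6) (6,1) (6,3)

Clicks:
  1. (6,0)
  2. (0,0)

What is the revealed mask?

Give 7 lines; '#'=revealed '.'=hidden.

Answer: #####..
#####..
#####..
#####..
#####..
.####..
#......

Derivation:
Click 1 (6,0) count=2: revealed 1 new [(6,0)] -> total=1
Click 2 (0,0) count=0: revealed 29 new [(0,0) (0,1) (0,2) (0,3) (0,4) (1,0) (1,1) (1,2) (1,3) (1,4) (2,0) (2,1) (2,2) (2,3) (2,4) (3,0) (3,1) (3,2) (3,3) (3,4) (4,0) (4,1) (4,2) (4,3) (4,4) (5,1) (5,2) (5,3) (5,4)] -> total=30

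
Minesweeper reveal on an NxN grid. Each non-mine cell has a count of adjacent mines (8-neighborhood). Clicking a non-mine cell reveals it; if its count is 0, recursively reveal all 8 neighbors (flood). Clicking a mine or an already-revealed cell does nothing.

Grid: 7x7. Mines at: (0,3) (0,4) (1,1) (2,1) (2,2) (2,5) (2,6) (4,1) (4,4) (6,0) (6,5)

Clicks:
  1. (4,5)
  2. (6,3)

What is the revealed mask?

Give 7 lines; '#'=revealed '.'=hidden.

Click 1 (4,5) count=1: revealed 1 new [(4,5)] -> total=1
Click 2 (6,3) count=0: revealed 8 new [(5,1) (5,2) (5,3) (5,4) (6,1) (6,2) (6,3) (6,4)] -> total=9

Answer: .......
.......
.......
.......
.....#.
.####..
.####..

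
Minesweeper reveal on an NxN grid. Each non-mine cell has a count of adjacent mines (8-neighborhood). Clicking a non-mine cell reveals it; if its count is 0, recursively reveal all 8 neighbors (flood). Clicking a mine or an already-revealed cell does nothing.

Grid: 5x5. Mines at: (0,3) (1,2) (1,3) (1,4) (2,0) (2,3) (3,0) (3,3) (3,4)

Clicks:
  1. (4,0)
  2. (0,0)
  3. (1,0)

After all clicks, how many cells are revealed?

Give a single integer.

Click 1 (4,0) count=1: revealed 1 new [(4,0)] -> total=1
Click 2 (0,0) count=0: revealed 4 new [(0,0) (0,1) (1,0) (1,1)] -> total=5
Click 3 (1,0) count=1: revealed 0 new [(none)] -> total=5

Answer: 5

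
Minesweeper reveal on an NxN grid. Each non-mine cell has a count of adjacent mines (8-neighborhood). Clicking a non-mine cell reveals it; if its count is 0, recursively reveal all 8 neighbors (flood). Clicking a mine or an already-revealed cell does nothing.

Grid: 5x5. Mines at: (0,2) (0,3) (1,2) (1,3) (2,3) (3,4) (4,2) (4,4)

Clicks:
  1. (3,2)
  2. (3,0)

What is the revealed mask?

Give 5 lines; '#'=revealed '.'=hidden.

Click 1 (3,2) count=2: revealed 1 new [(3,2)] -> total=1
Click 2 (3,0) count=0: revealed 10 new [(0,0) (0,1) (1,0) (1,1) (2,0) (2,1) (3,0) (3,1) (4,0) (4,1)] -> total=11

Answer: ##...
##...
##...
###..
##...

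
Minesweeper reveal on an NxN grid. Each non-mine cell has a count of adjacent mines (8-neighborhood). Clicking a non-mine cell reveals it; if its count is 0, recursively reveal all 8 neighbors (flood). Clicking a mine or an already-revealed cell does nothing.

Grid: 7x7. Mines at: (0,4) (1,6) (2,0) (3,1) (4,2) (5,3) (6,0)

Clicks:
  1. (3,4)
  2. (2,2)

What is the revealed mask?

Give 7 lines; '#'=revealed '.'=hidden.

Answer: ####...
######.
.######
..#####
...####
....###
....###

Derivation:
Click 1 (3,4) count=0: revealed 31 new [(0,0) (0,1) (0,2) (0,3) (1,0) (1,1) (1,2) (1,3) (1,4) (1,5) (2,1) (2,2) (2,3) (2,4) (2,5) (2,6) (3,2) (3,3) (3,4) (3,5) (3,6) (4,3) (4,4) (4,5) (4,6) (5,4) (5,5) (5,6) (6,4) (6,5) (6,6)] -> total=31
Click 2 (2,2) count=1: revealed 0 new [(none)] -> total=31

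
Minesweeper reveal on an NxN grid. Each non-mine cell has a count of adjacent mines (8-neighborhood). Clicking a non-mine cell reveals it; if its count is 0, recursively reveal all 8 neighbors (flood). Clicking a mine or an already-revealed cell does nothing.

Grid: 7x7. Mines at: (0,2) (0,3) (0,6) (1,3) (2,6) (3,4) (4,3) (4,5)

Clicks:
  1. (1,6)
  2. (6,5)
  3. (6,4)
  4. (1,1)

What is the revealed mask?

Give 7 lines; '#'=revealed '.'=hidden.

Answer: ##.....
###...#
###....
###....
###....
#######
#######

Derivation:
Click 1 (1,6) count=2: revealed 1 new [(1,6)] -> total=1
Click 2 (6,5) count=0: revealed 28 new [(0,0) (0,1) (1,0) (1,1) (1,2) (2,0) (2,1) (2,2) (3,0) (3,1) (3,2) (4,0) (4,1) (4,2) (5,0) (5,1) (5,2) (5,3) (5,4) (5,5) (5,6) (6,0) (6,1) (6,2) (6,3) (6,4) (6,5) (6,6)] -> total=29
Click 3 (6,4) count=0: revealed 0 new [(none)] -> total=29
Click 4 (1,1) count=1: revealed 0 new [(none)] -> total=29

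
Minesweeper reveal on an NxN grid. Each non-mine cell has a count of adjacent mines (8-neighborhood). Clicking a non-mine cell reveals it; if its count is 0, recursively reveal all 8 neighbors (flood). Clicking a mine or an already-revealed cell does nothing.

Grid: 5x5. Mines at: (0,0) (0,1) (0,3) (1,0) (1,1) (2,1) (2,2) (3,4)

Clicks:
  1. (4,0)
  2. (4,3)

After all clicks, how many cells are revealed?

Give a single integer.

Click 1 (4,0) count=0: revealed 8 new [(3,0) (3,1) (3,2) (3,3) (4,0) (4,1) (4,2) (4,3)] -> total=8
Click 2 (4,3) count=1: revealed 0 new [(none)] -> total=8

Answer: 8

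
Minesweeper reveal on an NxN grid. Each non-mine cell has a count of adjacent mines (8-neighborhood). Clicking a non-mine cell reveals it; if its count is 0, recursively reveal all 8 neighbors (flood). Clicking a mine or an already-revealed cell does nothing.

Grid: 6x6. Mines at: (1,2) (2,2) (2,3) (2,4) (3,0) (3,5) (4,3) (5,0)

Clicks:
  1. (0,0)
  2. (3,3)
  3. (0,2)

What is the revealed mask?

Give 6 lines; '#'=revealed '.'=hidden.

Click 1 (0,0) count=0: revealed 6 new [(0,0) (0,1) (1,0) (1,1) (2,0) (2,1)] -> total=6
Click 2 (3,3) count=4: revealed 1 new [(3,3)] -> total=7
Click 3 (0,2) count=1: revealed 1 new [(0,2)] -> total=8

Answer: ###...
##....
##....
...#..
......
......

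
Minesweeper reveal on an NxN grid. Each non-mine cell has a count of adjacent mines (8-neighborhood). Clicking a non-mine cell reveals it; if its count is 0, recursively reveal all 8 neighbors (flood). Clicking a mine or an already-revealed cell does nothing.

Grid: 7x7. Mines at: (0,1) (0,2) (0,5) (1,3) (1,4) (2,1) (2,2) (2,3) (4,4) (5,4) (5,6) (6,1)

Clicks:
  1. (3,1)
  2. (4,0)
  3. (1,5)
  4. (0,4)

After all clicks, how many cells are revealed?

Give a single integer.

Click 1 (3,1) count=2: revealed 1 new [(3,1)] -> total=1
Click 2 (4,0) count=0: revealed 11 new [(3,0) (3,2) (3,3) (4,0) (4,1) (4,2) (4,3) (5,0) (5,1) (5,2) (5,3)] -> total=12
Click 3 (1,5) count=2: revealed 1 new [(1,5)] -> total=13
Click 4 (0,4) count=3: revealed 1 new [(0,4)] -> total=14

Answer: 14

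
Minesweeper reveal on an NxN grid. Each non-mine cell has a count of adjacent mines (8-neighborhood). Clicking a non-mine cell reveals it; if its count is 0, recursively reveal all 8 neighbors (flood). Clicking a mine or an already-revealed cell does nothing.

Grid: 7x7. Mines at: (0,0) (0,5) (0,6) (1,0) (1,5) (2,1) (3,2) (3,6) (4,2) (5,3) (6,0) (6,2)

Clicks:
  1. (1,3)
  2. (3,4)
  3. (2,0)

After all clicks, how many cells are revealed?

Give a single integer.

Click 1 (1,3) count=0: revealed 11 new [(0,1) (0,2) (0,3) (0,4) (1,1) (1,2) (1,3) (1,4) (2,2) (2,3) (2,4)] -> total=11
Click 2 (3,4) count=0: revealed 7 new [(2,5) (3,3) (3,4) (3,5) (4,3) (4,4) (4,5)] -> total=18
Click 3 (2,0) count=2: revealed 1 new [(2,0)] -> total=19

Answer: 19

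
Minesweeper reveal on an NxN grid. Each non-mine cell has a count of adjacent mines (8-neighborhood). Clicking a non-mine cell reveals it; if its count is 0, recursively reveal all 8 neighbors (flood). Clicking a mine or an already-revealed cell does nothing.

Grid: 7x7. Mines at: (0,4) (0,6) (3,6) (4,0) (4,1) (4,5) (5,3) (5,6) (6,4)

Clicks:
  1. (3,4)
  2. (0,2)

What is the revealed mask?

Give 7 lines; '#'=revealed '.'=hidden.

Answer: ####...
######.
######.
######.
..###..
.......
.......

Derivation:
Click 1 (3,4) count=1: revealed 1 new [(3,4)] -> total=1
Click 2 (0,2) count=0: revealed 24 new [(0,0) (0,1) (0,2) (0,3) (1,0) (1,1) (1,2) (1,3) (1,4) (1,5) (2,0) (2,1) (2,2) (2,3) (2,4) (2,5) (3,0) (3,1) (3,2) (3,3) (3,5) (4,2) (4,3) (4,4)] -> total=25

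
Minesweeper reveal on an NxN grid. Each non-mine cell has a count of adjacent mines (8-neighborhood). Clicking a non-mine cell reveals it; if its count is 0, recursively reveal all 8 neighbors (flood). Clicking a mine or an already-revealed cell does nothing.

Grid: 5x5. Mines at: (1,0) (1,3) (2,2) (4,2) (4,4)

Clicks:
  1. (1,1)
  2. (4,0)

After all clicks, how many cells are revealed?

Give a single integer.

Click 1 (1,1) count=2: revealed 1 new [(1,1)] -> total=1
Click 2 (4,0) count=0: revealed 6 new [(2,0) (2,1) (3,0) (3,1) (4,0) (4,1)] -> total=7

Answer: 7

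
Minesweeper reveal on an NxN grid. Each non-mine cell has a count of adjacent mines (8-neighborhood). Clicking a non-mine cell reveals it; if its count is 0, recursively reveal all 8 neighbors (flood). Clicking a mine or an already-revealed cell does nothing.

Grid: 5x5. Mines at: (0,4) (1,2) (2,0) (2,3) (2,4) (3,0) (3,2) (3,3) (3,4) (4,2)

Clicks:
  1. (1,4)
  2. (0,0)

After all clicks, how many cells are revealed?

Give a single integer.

Answer: 5

Derivation:
Click 1 (1,4) count=3: revealed 1 new [(1,4)] -> total=1
Click 2 (0,0) count=0: revealed 4 new [(0,0) (0,1) (1,0) (1,1)] -> total=5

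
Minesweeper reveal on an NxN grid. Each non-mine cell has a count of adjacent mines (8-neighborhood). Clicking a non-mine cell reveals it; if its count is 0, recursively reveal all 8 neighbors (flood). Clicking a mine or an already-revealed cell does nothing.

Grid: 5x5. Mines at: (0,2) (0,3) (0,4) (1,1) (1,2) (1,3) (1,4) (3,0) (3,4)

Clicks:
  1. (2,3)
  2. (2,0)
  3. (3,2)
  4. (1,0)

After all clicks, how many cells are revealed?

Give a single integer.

Click 1 (2,3) count=4: revealed 1 new [(2,3)] -> total=1
Click 2 (2,0) count=2: revealed 1 new [(2,0)] -> total=2
Click 3 (3,2) count=0: revealed 8 new [(2,1) (2,2) (3,1) (3,2) (3,3) (4,1) (4,2) (4,3)] -> total=10
Click 4 (1,0) count=1: revealed 1 new [(1,0)] -> total=11

Answer: 11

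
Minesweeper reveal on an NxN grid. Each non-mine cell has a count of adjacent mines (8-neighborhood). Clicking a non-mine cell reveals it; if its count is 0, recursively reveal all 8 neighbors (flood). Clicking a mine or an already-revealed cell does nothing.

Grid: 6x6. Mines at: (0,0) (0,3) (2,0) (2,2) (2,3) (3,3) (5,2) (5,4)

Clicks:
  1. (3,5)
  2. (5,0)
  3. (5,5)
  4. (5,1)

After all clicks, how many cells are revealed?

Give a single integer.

Answer: 17

Derivation:
Click 1 (3,5) count=0: revealed 10 new [(0,4) (0,5) (1,4) (1,5) (2,4) (2,5) (3,4) (3,5) (4,4) (4,5)] -> total=10
Click 2 (5,0) count=0: revealed 6 new [(3,0) (3,1) (4,0) (4,1) (5,0) (5,1)] -> total=16
Click 3 (5,5) count=1: revealed 1 new [(5,5)] -> total=17
Click 4 (5,1) count=1: revealed 0 new [(none)] -> total=17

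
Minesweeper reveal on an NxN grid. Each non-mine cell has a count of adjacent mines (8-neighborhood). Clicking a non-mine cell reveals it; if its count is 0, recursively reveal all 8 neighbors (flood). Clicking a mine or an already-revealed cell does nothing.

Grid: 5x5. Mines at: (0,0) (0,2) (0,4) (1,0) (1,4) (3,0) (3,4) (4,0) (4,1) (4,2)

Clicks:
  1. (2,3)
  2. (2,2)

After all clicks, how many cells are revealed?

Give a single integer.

Click 1 (2,3) count=2: revealed 1 new [(2,3)] -> total=1
Click 2 (2,2) count=0: revealed 8 new [(1,1) (1,2) (1,3) (2,1) (2,2) (3,1) (3,2) (3,3)] -> total=9

Answer: 9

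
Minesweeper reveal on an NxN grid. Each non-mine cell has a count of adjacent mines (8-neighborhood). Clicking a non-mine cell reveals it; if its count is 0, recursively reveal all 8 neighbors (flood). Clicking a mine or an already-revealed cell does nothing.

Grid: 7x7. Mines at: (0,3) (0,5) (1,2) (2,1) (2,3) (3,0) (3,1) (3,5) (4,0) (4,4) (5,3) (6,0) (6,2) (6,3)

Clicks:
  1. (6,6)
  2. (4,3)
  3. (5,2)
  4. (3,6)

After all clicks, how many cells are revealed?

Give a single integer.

Answer: 11

Derivation:
Click 1 (6,6) count=0: revealed 8 new [(4,5) (4,6) (5,4) (5,5) (5,6) (6,4) (6,5) (6,6)] -> total=8
Click 2 (4,3) count=2: revealed 1 new [(4,3)] -> total=9
Click 3 (5,2) count=3: revealed 1 new [(5,2)] -> total=10
Click 4 (3,6) count=1: revealed 1 new [(3,6)] -> total=11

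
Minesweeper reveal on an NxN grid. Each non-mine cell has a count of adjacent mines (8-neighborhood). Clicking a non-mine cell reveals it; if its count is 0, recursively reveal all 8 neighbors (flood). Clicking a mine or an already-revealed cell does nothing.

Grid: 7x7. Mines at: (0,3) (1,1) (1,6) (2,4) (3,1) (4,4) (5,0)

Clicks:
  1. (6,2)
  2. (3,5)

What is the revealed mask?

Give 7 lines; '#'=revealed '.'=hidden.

Click 1 (6,2) count=0: revealed 21 new [(2,5) (2,6) (3,5) (3,6) (4,1) (4,2) (4,3) (4,5) (4,6) (5,1) (5,2) (5,3) (5,4) (5,5) (5,6) (6,1) (6,2) (6,3) (6,4) (6,5) (6,6)] -> total=21
Click 2 (3,5) count=2: revealed 0 new [(none)] -> total=21

Answer: .......
.......
.....##
.....##
.###.##
.######
.######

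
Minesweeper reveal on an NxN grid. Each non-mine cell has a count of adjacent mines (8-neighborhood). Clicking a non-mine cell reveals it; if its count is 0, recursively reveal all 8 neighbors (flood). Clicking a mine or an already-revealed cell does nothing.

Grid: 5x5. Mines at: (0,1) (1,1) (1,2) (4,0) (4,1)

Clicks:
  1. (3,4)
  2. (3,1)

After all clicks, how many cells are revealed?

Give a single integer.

Answer: 14

Derivation:
Click 1 (3,4) count=0: revealed 13 new [(0,3) (0,4) (1,3) (1,4) (2,2) (2,3) (2,4) (3,2) (3,3) (3,4) (4,2) (4,3) (4,4)] -> total=13
Click 2 (3,1) count=2: revealed 1 new [(3,1)] -> total=14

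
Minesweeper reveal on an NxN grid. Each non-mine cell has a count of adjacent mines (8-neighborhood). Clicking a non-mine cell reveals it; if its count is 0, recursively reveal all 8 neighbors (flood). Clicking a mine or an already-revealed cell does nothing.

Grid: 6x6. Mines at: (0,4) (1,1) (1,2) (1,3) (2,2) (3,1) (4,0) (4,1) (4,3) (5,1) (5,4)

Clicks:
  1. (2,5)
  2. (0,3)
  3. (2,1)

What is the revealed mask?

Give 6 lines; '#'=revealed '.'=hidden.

Click 1 (2,5) count=0: revealed 8 new [(1,4) (1,5) (2,4) (2,5) (3,4) (3,5) (4,4) (4,5)] -> total=8
Click 2 (0,3) count=3: revealed 1 new [(0,3)] -> total=9
Click 3 (2,1) count=4: revealed 1 new [(2,1)] -> total=10

Answer: ...#..
....##
.#..##
....##
....##
......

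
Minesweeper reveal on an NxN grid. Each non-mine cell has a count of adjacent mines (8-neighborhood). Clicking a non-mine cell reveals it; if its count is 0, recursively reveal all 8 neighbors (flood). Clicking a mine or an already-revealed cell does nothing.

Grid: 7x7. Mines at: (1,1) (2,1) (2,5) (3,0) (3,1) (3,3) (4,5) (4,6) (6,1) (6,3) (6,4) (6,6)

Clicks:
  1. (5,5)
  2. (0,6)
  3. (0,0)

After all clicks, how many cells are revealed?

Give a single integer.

Click 1 (5,5) count=4: revealed 1 new [(5,5)] -> total=1
Click 2 (0,6) count=0: revealed 13 new [(0,2) (0,3) (0,4) (0,5) (0,6) (1,2) (1,3) (1,4) (1,5) (1,6) (2,2) (2,3) (2,4)] -> total=14
Click 3 (0,0) count=1: revealed 1 new [(0,0)] -> total=15

Answer: 15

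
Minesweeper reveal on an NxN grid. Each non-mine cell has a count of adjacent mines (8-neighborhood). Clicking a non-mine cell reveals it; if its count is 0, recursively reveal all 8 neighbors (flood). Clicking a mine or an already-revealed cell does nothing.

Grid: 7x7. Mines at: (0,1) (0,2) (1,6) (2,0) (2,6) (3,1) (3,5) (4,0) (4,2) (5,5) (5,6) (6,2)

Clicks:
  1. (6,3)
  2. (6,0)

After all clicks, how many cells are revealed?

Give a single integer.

Answer: 5

Derivation:
Click 1 (6,3) count=1: revealed 1 new [(6,3)] -> total=1
Click 2 (6,0) count=0: revealed 4 new [(5,0) (5,1) (6,0) (6,1)] -> total=5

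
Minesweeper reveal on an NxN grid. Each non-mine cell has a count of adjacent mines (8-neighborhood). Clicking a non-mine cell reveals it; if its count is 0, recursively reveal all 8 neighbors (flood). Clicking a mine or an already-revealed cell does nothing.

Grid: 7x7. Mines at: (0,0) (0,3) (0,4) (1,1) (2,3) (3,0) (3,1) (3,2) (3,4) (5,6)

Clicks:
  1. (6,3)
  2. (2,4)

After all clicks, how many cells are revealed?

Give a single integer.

Answer: 19

Derivation:
Click 1 (6,3) count=0: revealed 18 new [(4,0) (4,1) (4,2) (4,3) (4,4) (4,5) (5,0) (5,1) (5,2) (5,3) (5,4) (5,5) (6,0) (6,1) (6,2) (6,3) (6,4) (6,5)] -> total=18
Click 2 (2,4) count=2: revealed 1 new [(2,4)] -> total=19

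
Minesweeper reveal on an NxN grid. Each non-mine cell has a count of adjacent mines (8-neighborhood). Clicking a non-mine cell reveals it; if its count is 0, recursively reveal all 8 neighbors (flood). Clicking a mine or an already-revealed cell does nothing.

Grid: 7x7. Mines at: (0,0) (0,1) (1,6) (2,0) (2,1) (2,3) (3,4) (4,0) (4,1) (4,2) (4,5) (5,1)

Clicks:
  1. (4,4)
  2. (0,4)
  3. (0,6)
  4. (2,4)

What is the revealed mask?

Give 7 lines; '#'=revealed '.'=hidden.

Answer: ..#####
..####.
....#..
.......
....#..
.......
.......

Derivation:
Click 1 (4,4) count=2: revealed 1 new [(4,4)] -> total=1
Click 2 (0,4) count=0: revealed 8 new [(0,2) (0,3) (0,4) (0,5) (1,2) (1,3) (1,4) (1,5)] -> total=9
Click 3 (0,6) count=1: revealed 1 new [(0,6)] -> total=10
Click 4 (2,4) count=2: revealed 1 new [(2,4)] -> total=11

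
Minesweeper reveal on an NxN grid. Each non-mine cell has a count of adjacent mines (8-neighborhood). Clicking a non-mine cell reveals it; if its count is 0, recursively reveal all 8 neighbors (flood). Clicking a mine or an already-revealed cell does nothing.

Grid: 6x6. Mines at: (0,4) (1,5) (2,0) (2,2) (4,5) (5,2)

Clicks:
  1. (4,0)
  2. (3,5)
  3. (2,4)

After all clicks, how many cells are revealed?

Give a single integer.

Click 1 (4,0) count=0: revealed 6 new [(3,0) (3,1) (4,0) (4,1) (5,0) (5,1)] -> total=6
Click 2 (3,5) count=1: revealed 1 new [(3,5)] -> total=7
Click 3 (2,4) count=1: revealed 1 new [(2,4)] -> total=8

Answer: 8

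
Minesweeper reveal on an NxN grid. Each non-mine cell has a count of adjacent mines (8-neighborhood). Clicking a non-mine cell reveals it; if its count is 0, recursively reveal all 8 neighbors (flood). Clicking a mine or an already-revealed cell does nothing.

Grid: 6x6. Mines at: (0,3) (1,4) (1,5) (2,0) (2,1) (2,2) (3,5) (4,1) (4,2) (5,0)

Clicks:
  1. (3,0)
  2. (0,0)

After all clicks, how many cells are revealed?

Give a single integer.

Answer: 7

Derivation:
Click 1 (3,0) count=3: revealed 1 new [(3,0)] -> total=1
Click 2 (0,0) count=0: revealed 6 new [(0,0) (0,1) (0,2) (1,0) (1,1) (1,2)] -> total=7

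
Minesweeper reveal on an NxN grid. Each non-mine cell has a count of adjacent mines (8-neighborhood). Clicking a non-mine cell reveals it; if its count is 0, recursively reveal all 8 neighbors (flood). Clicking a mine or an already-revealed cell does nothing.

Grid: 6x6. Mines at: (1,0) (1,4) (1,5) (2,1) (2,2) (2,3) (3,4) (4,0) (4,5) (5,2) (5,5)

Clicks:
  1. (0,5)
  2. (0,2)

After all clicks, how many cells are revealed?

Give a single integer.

Answer: 7

Derivation:
Click 1 (0,5) count=2: revealed 1 new [(0,5)] -> total=1
Click 2 (0,2) count=0: revealed 6 new [(0,1) (0,2) (0,3) (1,1) (1,2) (1,3)] -> total=7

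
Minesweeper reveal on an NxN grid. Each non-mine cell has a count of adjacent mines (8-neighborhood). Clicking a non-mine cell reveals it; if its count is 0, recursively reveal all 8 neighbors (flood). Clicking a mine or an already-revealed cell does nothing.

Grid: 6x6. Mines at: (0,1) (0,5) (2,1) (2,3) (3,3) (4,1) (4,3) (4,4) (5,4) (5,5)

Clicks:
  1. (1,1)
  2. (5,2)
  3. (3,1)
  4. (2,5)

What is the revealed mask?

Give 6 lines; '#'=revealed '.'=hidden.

Answer: ......
.#..##
....##
.#..##
......
..#...

Derivation:
Click 1 (1,1) count=2: revealed 1 new [(1,1)] -> total=1
Click 2 (5,2) count=2: revealed 1 new [(5,2)] -> total=2
Click 3 (3,1) count=2: revealed 1 new [(3,1)] -> total=3
Click 4 (2,5) count=0: revealed 6 new [(1,4) (1,5) (2,4) (2,5) (3,4) (3,5)] -> total=9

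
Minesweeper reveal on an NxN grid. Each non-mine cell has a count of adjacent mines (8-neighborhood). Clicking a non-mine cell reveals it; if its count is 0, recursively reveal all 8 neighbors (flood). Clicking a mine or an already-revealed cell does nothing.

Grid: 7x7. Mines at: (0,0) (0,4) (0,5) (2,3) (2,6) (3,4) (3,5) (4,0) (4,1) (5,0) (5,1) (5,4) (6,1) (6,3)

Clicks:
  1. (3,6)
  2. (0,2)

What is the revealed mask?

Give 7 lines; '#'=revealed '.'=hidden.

Answer: .###...
.###...
.......
......#
.......
.......
.......

Derivation:
Click 1 (3,6) count=2: revealed 1 new [(3,6)] -> total=1
Click 2 (0,2) count=0: revealed 6 new [(0,1) (0,2) (0,3) (1,1) (1,2) (1,3)] -> total=7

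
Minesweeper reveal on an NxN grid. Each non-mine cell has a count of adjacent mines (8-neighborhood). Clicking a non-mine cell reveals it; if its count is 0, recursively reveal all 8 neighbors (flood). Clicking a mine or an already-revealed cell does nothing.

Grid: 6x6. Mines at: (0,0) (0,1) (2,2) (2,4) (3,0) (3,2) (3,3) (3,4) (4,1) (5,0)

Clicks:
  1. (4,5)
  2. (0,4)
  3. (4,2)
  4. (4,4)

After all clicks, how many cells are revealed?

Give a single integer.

Answer: 11

Derivation:
Click 1 (4,5) count=1: revealed 1 new [(4,5)] -> total=1
Click 2 (0,4) count=0: revealed 8 new [(0,2) (0,3) (0,4) (0,5) (1,2) (1,3) (1,4) (1,5)] -> total=9
Click 3 (4,2) count=3: revealed 1 new [(4,2)] -> total=10
Click 4 (4,4) count=2: revealed 1 new [(4,4)] -> total=11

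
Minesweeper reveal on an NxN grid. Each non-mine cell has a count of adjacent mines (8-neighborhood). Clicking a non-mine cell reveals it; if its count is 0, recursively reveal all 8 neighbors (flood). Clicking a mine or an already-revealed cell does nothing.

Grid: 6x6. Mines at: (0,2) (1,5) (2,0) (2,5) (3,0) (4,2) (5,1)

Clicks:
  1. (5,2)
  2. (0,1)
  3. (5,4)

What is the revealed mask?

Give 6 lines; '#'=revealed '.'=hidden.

Click 1 (5,2) count=2: revealed 1 new [(5,2)] -> total=1
Click 2 (0,1) count=1: revealed 1 new [(0,1)] -> total=2
Click 3 (5,4) count=0: revealed 9 new [(3,3) (3,4) (3,5) (4,3) (4,4) (4,5) (5,3) (5,4) (5,5)] -> total=11

Answer: .#....
......
......
...###
...###
..####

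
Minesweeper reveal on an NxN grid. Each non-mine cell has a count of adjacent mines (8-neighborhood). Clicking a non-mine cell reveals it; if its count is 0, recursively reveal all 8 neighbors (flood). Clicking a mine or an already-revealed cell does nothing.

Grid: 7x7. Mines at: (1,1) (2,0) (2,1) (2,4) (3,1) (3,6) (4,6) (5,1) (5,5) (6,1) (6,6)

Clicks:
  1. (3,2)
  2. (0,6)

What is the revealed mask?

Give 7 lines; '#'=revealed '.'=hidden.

Answer: ..#####
..#####
.....##
..#....
.......
.......
.......

Derivation:
Click 1 (3,2) count=2: revealed 1 new [(3,2)] -> total=1
Click 2 (0,6) count=0: revealed 12 new [(0,2) (0,3) (0,4) (0,5) (0,6) (1,2) (1,3) (1,4) (1,5) (1,6) (2,5) (2,6)] -> total=13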